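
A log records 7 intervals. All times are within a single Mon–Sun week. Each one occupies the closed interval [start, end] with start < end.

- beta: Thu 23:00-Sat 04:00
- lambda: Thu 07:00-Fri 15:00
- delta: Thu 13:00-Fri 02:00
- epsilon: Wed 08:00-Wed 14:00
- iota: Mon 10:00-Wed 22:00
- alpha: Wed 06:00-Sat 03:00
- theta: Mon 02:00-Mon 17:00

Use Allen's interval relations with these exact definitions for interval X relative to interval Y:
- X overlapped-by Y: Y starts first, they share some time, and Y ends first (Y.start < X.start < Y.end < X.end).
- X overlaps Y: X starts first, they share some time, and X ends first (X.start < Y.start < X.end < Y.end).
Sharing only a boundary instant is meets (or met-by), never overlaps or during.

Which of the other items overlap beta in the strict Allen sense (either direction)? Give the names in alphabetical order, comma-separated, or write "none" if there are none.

alpha, delta, lambda

Target beta = [Thu 23:00, Sat 04:00].
alpha [Wed 06:00, Sat 03:00] → overlaps → yes.
delta [Thu 13:00, Fri 02:00] → overlaps → yes.
epsilon [Wed 08:00, Wed 14:00] → before → no.
iota [Mon 10:00, Wed 22:00] → before → no.
lambda [Thu 07:00, Fri 15:00] → overlaps → yes.
theta [Mon 02:00, Mon 17:00] → before → no.
Result: alpha, delta, lambda.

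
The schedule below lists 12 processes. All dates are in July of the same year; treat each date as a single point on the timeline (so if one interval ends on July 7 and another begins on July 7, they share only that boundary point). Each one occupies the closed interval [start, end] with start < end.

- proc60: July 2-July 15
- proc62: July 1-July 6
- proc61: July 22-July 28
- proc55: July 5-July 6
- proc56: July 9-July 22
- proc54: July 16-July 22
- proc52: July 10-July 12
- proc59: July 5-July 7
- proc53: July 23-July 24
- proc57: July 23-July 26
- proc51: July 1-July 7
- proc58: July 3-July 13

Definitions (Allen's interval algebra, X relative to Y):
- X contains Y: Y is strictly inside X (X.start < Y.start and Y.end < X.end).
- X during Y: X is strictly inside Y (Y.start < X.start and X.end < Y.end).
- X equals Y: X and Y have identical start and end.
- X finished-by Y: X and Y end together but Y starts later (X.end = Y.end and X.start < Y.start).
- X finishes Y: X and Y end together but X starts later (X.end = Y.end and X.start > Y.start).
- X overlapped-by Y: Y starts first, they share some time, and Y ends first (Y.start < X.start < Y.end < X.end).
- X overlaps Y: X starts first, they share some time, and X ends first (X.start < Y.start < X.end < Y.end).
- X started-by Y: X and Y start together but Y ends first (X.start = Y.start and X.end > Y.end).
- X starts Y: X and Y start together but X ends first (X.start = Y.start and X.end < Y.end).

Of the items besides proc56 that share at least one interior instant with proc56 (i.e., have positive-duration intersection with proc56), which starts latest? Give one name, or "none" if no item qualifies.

Target proc56 = [July 9, July 22].
proc51 [July 1, July 7] → before → excluded.
proc52 [July 10, July 12] → during → candidate.
proc53 [July 23, July 24] → after → excluded.
proc54 [July 16, July 22] → finishes → candidate.
proc55 [July 5, July 6] → before → excluded.
proc57 [July 23, July 26] → after → excluded.
proc58 [July 3, July 13] → overlaps → candidate.
proc59 [July 5, July 7] → before → excluded.
proc60 [July 2, July 15] → overlaps → candidate.
proc61 [July 22, July 28] → met-by → excluded.
proc62 [July 1, July 6] → before → excluded.
Among candidates, latest start is July 16 → proc54.

proc54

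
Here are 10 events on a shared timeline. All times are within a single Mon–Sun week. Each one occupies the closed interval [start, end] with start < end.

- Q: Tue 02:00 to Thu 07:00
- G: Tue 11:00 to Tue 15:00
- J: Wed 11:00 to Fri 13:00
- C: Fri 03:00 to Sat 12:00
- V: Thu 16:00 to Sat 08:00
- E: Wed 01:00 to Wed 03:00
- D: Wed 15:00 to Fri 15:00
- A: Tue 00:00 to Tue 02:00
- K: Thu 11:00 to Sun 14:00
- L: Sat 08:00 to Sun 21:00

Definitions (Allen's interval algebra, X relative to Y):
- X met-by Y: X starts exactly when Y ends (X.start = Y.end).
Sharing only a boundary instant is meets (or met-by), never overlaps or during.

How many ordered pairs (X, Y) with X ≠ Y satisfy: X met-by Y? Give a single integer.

Checking all 90 ordered pairs for relation 'met-by'; matching pairs in alphabetical order:
(L, V): L met-by V ✓
(Q, A): Q met-by A ✓
Count: 2.

2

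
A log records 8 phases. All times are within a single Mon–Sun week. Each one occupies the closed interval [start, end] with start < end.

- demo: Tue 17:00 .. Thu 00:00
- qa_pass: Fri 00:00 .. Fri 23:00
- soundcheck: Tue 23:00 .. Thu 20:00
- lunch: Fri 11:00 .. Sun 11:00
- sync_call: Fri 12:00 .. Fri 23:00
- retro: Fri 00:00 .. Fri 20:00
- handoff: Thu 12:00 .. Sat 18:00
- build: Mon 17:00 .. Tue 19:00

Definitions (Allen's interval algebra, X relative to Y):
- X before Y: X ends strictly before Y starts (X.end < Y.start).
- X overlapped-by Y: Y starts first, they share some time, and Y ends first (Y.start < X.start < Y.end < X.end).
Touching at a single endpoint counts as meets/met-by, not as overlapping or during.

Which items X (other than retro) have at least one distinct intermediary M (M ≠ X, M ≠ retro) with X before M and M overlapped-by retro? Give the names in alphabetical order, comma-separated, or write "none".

Target retro = [Fri 00:00, Fri 20:00].
Intermediaries M with M overlapped-by retro: lunch, sync_call.
Via lunch — items with X before lunch: build, demo, soundcheck.
Via sync_call — items with X before sync_call: build, demo, soundcheck.
Union: build, demo, soundcheck.

build, demo, soundcheck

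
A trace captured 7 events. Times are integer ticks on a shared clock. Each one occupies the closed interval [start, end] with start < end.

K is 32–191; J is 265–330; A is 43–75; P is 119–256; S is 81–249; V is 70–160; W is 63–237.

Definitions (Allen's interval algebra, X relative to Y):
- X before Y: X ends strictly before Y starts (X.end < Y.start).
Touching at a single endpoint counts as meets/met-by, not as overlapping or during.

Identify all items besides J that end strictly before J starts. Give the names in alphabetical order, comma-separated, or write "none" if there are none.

Target J = [265, 330].
A [43, 75] → before → yes.
K [32, 191] → before → yes.
P [119, 256] → before → yes.
S [81, 249] → before → yes.
V [70, 160] → before → yes.
W [63, 237] → before → yes.
Result: A, K, P, S, V, W.

A, K, P, S, V, W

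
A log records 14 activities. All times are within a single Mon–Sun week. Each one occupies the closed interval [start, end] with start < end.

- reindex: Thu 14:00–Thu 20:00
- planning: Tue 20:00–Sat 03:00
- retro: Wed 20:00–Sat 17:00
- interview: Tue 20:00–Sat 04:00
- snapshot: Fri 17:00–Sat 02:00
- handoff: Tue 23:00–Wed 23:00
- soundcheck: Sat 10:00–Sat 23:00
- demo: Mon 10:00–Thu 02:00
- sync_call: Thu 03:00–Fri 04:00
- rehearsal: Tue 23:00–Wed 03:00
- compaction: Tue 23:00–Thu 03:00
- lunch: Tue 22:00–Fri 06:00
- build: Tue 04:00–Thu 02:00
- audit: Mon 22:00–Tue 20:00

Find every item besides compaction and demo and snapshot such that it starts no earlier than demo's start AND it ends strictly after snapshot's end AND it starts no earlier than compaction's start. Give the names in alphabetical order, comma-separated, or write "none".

Conditions: its start is no earlier than demo's start (X.start >= Mon 10:00) AND its end is strictly after snapshot's end (X.end > Sat 02:00) AND its start is no earlier than compaction's start (X.start >= Tue 23:00).
audit: start Mon 22:00 >= Mon 10:00? ✓; end Tue 20:00 > Sat 02:00? ✗; start Mon 22:00 >= Tue 23:00? ✗ → no.
build: start Tue 04:00 >= Mon 10:00? ✓; end Thu 02:00 > Sat 02:00? ✗; start Tue 04:00 >= Tue 23:00? ✗ → no.
handoff: start Tue 23:00 >= Mon 10:00? ✓; end Wed 23:00 > Sat 02:00? ✗; start Tue 23:00 >= Tue 23:00? ✓ → no.
interview: start Tue 20:00 >= Mon 10:00? ✓; end Sat 04:00 > Sat 02:00? ✓; start Tue 20:00 >= Tue 23:00? ✗ → no.
lunch: start Tue 22:00 >= Mon 10:00? ✓; end Fri 06:00 > Sat 02:00? ✗; start Tue 22:00 >= Tue 23:00? ✗ → no.
planning: start Tue 20:00 >= Mon 10:00? ✓; end Sat 03:00 > Sat 02:00? ✓; start Tue 20:00 >= Tue 23:00? ✗ → no.
rehearsal: start Tue 23:00 >= Mon 10:00? ✓; end Wed 03:00 > Sat 02:00? ✗; start Tue 23:00 >= Tue 23:00? ✓ → no.
reindex: start Thu 14:00 >= Mon 10:00? ✓; end Thu 20:00 > Sat 02:00? ✗; start Thu 14:00 >= Tue 23:00? ✓ → no.
retro: start Wed 20:00 >= Mon 10:00? ✓; end Sat 17:00 > Sat 02:00? ✓; start Wed 20:00 >= Tue 23:00? ✓ → yes.
soundcheck: start Sat 10:00 >= Mon 10:00? ✓; end Sat 23:00 > Sat 02:00? ✓; start Sat 10:00 >= Tue 23:00? ✓ → yes.
sync_call: start Thu 03:00 >= Mon 10:00? ✓; end Fri 04:00 > Sat 02:00? ✗; start Thu 03:00 >= Tue 23:00? ✓ → no.
Result: retro, soundcheck.

retro, soundcheck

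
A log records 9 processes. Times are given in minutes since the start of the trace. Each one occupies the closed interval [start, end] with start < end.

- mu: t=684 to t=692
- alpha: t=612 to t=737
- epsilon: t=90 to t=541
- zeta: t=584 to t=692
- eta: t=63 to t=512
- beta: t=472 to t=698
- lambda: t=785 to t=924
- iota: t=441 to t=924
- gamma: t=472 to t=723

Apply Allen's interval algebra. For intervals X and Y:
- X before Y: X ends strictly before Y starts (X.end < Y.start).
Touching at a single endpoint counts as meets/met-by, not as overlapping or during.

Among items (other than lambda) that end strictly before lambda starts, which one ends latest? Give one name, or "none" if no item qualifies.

Target lambda = [t=785, t=924].
alpha [t=612, t=737] → before → candidate.
beta [t=472, t=698] → before → candidate.
epsilon [t=90, t=541] → before → candidate.
eta [t=63, t=512] → before → candidate.
gamma [t=472, t=723] → before → candidate.
iota [t=441, t=924] → finished-by → excluded.
mu [t=684, t=692] → before → candidate.
zeta [t=584, t=692] → before → candidate.
Among candidates, latest end is t=737 → alpha.

alpha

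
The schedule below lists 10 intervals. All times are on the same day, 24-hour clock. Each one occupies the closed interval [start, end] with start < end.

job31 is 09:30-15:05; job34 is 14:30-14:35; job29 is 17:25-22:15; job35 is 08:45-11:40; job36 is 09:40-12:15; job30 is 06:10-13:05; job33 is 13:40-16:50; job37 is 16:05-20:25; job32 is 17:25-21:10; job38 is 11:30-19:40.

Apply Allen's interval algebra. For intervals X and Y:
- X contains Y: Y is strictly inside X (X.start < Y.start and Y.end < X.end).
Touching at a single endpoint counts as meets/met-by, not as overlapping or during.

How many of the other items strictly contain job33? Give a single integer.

1

Target job33 = [13:40, 16:50].
job29 [17:25, 22:15] → after → no.
job30 [06:10, 13:05] → before → no.
job31 [09:30, 15:05] → overlaps → no.
job32 [17:25, 21:10] → after → no.
job34 [14:30, 14:35] → during → no.
job35 [08:45, 11:40] → before → no.
job36 [09:40, 12:15] → before → no.
job37 [16:05, 20:25] → overlapped-by → no.
job38 [11:30, 19:40] → contains → counts.
Total: 1.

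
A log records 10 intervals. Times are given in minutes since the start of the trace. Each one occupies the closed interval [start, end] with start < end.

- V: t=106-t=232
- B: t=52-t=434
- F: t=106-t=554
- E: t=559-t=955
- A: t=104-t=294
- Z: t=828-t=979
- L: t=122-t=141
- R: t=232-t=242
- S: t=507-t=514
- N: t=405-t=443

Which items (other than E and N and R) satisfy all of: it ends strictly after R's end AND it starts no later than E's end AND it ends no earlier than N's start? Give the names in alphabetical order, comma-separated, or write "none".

Conditions: its end is strictly after R's end (X.end > t=242) AND its start is no later than E's end (X.start <= t=955) AND its end is no earlier than N's start (X.end >= t=405).
A: end t=294 > t=242? ✓; start t=104 <= t=955? ✓; end t=294 >= t=405? ✗ → no.
B: end t=434 > t=242? ✓; start t=52 <= t=955? ✓; end t=434 >= t=405? ✓ → yes.
F: end t=554 > t=242? ✓; start t=106 <= t=955? ✓; end t=554 >= t=405? ✓ → yes.
L: end t=141 > t=242? ✗; start t=122 <= t=955? ✓; end t=141 >= t=405? ✗ → no.
S: end t=514 > t=242? ✓; start t=507 <= t=955? ✓; end t=514 >= t=405? ✓ → yes.
V: end t=232 > t=242? ✗; start t=106 <= t=955? ✓; end t=232 >= t=405? ✗ → no.
Z: end t=979 > t=242? ✓; start t=828 <= t=955? ✓; end t=979 >= t=405? ✓ → yes.
Result: B, F, S, Z.

B, F, S, Z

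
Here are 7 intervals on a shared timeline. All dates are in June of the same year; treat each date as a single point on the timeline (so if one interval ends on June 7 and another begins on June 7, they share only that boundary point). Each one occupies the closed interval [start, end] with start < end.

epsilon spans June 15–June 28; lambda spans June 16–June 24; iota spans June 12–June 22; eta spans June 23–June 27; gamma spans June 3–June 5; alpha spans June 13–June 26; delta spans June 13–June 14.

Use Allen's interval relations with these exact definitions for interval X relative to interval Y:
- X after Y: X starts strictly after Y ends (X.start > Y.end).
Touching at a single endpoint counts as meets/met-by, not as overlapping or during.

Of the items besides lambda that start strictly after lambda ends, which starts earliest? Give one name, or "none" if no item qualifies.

none

Target lambda = [June 16, June 24].
alpha [June 13, June 26] → contains → excluded.
delta [June 13, June 14] → before → excluded.
epsilon [June 15, June 28] → contains → excluded.
eta [June 23, June 27] → overlapped-by → excluded.
gamma [June 3, June 5] → before → excluded.
iota [June 12, June 22] → overlaps → excluded.
No candidates → none.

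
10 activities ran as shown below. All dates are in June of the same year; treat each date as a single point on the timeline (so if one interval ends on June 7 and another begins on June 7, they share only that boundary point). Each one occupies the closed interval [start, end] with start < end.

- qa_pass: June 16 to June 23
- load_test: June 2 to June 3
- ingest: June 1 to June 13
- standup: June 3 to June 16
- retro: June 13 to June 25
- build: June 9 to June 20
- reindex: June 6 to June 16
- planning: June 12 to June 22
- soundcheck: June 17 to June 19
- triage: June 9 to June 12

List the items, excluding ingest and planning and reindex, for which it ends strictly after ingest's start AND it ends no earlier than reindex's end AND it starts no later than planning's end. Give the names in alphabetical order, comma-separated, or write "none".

Conditions: its end is strictly after ingest's start (X.end > June 1) AND its end is no earlier than reindex's end (X.end >= June 16) AND its start is no later than planning's end (X.start <= June 22).
build: end June 20 > June 1? ✓; end June 20 >= June 16? ✓; start June 9 <= June 22? ✓ → yes.
load_test: end June 3 > June 1? ✓; end June 3 >= June 16? ✗; start June 2 <= June 22? ✓ → no.
qa_pass: end June 23 > June 1? ✓; end June 23 >= June 16? ✓; start June 16 <= June 22? ✓ → yes.
retro: end June 25 > June 1? ✓; end June 25 >= June 16? ✓; start June 13 <= June 22? ✓ → yes.
soundcheck: end June 19 > June 1? ✓; end June 19 >= June 16? ✓; start June 17 <= June 22? ✓ → yes.
standup: end June 16 > June 1? ✓; end June 16 >= June 16? ✓; start June 3 <= June 22? ✓ → yes.
triage: end June 12 > June 1? ✓; end June 12 >= June 16? ✗; start June 9 <= June 22? ✓ → no.
Result: build, qa_pass, retro, soundcheck, standup.

build, qa_pass, retro, soundcheck, standup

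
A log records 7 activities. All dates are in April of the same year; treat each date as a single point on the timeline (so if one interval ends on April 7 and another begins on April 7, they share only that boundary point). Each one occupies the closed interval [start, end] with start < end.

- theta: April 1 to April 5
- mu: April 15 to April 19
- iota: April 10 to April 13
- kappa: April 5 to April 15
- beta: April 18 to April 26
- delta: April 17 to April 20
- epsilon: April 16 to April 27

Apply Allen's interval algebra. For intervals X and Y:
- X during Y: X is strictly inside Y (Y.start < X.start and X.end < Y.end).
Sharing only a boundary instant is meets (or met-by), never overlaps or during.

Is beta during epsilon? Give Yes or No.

Yes

beta = [April 18, April 26], epsilon = [April 16, April 27].
Actual relation of beta to epsilon: during.
Asked whether 'during' holds → Yes.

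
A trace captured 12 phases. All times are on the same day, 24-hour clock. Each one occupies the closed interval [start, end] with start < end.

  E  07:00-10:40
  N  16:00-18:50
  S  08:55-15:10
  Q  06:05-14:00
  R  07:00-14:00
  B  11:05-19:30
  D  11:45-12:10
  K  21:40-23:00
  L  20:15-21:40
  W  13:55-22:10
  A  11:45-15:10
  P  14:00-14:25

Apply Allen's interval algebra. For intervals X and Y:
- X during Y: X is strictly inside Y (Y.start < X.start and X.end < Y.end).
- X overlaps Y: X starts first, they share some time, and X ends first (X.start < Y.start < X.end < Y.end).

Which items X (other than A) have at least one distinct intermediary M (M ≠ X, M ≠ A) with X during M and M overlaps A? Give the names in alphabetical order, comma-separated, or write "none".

Target A = [11:45, 15:10].
Intermediaries M with M overlaps A: Q, R.
Via Q — items with X during Q: D, E.
Via R — items with X during R: D.
Union: D, E.

D, E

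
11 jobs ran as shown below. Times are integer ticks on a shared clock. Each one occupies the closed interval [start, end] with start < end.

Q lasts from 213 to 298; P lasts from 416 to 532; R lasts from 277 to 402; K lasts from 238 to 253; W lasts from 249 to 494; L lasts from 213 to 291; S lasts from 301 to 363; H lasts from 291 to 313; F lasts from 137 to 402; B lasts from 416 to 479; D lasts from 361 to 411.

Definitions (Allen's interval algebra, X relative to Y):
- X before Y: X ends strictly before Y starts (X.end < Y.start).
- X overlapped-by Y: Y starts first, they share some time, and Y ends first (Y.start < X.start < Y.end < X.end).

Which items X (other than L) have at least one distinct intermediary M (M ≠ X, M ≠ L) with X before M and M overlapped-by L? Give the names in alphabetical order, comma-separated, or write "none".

Target L = [213, 291].
Intermediaries M with M overlapped-by L: R, W.
Via R — items with X before R: K.
Via W — items with X before W: none.
Union: K.

K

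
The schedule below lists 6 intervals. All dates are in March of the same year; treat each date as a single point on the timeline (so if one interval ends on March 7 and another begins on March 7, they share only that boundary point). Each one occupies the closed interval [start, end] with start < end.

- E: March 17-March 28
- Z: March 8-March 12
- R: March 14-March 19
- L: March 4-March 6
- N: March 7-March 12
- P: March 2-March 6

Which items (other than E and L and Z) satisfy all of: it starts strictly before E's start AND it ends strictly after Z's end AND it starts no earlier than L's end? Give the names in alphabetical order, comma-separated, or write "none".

Conditions: its start is strictly before E's start (X.start < March 17) AND its end is strictly after Z's end (X.end > March 12) AND its start is no earlier than L's end (X.start >= March 6).
N: start March 7 < March 17? ✓; end March 12 > March 12? ✗; start March 7 >= March 6? ✓ → no.
P: start March 2 < March 17? ✓; end March 6 > March 12? ✗; start March 2 >= March 6? ✗ → no.
R: start March 14 < March 17? ✓; end March 19 > March 12? ✓; start March 14 >= March 6? ✓ → yes.
Result: R.

R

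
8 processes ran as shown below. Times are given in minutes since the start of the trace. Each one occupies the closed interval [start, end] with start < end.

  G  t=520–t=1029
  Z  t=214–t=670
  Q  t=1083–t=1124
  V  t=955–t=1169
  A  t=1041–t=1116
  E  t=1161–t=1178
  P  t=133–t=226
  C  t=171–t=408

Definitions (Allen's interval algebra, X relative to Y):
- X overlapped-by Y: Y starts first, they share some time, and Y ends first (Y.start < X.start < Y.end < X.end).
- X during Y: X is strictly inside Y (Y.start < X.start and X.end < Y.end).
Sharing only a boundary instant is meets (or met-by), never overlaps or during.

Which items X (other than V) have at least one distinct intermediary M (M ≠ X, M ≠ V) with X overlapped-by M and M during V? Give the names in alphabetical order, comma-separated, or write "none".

Q

Target V = [t=955, t=1169].
Intermediaries M with M during V: A, Q.
Via A — items with X overlapped-by A: Q.
Via Q — items with X overlapped-by Q: none.
Union: Q.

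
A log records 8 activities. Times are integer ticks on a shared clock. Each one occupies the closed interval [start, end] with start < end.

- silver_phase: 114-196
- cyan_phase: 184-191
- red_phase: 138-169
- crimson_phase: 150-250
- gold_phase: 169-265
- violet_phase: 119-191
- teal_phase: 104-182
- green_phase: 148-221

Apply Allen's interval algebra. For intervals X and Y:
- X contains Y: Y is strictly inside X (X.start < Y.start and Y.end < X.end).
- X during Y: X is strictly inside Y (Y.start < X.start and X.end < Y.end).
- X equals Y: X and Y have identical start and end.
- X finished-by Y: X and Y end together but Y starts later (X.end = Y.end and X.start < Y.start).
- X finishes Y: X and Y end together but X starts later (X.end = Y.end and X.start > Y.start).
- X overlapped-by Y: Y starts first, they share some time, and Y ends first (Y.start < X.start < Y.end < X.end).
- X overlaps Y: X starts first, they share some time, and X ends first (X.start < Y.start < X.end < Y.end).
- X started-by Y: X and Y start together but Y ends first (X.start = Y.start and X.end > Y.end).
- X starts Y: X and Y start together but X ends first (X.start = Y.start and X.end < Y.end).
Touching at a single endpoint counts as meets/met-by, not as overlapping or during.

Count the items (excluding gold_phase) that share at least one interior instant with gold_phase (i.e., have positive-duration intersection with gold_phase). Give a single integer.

6

Target gold_phase = [169, 265].
crimson_phase [150, 250] → overlaps → counts.
cyan_phase [184, 191] → during → counts.
green_phase [148, 221] → overlaps → counts.
red_phase [138, 169] → meets → no.
silver_phase [114, 196] → overlaps → counts.
teal_phase [104, 182] → overlaps → counts.
violet_phase [119, 191] → overlaps → counts.
Total: 6.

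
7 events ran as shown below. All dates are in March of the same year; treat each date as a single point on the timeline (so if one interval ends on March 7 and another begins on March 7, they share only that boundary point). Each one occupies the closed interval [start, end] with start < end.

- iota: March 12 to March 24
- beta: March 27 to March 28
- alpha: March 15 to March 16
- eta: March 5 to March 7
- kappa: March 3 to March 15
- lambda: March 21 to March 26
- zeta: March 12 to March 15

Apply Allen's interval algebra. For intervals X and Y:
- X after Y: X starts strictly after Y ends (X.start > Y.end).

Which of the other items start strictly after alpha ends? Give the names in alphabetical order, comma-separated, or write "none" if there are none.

beta, lambda

Target alpha = [March 15, March 16].
beta [March 27, March 28] → after → yes.
eta [March 5, March 7] → before → no.
iota [March 12, March 24] → contains → no.
kappa [March 3, March 15] → meets → no.
lambda [March 21, March 26] → after → yes.
zeta [March 12, March 15] → meets → no.
Result: beta, lambda.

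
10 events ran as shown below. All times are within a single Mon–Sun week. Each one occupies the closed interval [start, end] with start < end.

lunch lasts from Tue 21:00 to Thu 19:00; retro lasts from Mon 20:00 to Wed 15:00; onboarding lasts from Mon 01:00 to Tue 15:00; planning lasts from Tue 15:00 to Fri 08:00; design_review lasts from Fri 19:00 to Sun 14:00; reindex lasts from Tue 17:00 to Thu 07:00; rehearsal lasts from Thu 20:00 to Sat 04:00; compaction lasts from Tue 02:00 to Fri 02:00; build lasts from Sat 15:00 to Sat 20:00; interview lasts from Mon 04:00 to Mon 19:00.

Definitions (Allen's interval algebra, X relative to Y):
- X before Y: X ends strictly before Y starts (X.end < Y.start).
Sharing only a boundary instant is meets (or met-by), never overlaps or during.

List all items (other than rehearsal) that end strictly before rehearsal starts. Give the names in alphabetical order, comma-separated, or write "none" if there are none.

interview, lunch, onboarding, reindex, retro

Target rehearsal = [Thu 20:00, Sat 04:00].
build [Sat 15:00, Sat 20:00] → after → no.
compaction [Tue 02:00, Fri 02:00] → overlaps → no.
design_review [Fri 19:00, Sun 14:00] → overlapped-by → no.
interview [Mon 04:00, Mon 19:00] → before → yes.
lunch [Tue 21:00, Thu 19:00] → before → yes.
onboarding [Mon 01:00, Tue 15:00] → before → yes.
planning [Tue 15:00, Fri 08:00] → overlaps → no.
reindex [Tue 17:00, Thu 07:00] → before → yes.
retro [Mon 20:00, Wed 15:00] → before → yes.
Result: interview, lunch, onboarding, reindex, retro.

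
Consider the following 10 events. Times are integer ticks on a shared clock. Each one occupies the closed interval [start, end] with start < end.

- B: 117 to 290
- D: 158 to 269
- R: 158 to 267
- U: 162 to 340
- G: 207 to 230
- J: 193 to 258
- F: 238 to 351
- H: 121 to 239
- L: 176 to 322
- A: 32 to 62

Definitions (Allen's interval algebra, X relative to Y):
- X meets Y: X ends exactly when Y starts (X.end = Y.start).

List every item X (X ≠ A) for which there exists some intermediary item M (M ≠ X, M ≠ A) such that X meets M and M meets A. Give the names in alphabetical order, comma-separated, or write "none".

none

Target A = [32, 62].
Intermediaries M with M meets A: none.
Union: none.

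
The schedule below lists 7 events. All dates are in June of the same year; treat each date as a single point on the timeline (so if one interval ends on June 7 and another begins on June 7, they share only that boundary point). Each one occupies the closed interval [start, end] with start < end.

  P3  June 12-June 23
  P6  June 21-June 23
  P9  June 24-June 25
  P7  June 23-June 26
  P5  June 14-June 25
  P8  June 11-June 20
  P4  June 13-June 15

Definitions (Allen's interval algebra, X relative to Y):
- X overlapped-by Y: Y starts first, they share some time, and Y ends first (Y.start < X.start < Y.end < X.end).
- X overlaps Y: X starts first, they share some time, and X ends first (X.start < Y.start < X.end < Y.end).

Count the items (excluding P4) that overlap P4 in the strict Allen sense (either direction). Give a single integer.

Target P4 = [June 13, June 15].
P3 [June 12, June 23] → contains → no.
P5 [June 14, June 25] → overlapped-by → counts.
P6 [June 21, June 23] → after → no.
P7 [June 23, June 26] → after → no.
P8 [June 11, June 20] → contains → no.
P9 [June 24, June 25] → after → no.
Total: 1.

1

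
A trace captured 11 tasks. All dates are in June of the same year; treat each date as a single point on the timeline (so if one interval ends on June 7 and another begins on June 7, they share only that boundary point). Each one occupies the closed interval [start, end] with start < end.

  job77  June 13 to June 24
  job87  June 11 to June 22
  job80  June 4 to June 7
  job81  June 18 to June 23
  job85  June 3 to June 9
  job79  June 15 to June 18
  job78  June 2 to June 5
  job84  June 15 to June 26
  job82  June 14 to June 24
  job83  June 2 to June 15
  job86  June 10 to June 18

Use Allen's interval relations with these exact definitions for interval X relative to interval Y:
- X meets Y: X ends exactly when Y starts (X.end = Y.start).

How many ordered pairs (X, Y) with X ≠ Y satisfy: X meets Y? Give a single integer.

Checking all 110 ordered pairs for relation 'meets'; matching pairs in alphabetical order:
(job79, job81): job79 meets job81 ✓
(job83, job79): job83 meets job79 ✓
(job83, job84): job83 meets job84 ✓
(job86, job81): job86 meets job81 ✓
Count: 4.

4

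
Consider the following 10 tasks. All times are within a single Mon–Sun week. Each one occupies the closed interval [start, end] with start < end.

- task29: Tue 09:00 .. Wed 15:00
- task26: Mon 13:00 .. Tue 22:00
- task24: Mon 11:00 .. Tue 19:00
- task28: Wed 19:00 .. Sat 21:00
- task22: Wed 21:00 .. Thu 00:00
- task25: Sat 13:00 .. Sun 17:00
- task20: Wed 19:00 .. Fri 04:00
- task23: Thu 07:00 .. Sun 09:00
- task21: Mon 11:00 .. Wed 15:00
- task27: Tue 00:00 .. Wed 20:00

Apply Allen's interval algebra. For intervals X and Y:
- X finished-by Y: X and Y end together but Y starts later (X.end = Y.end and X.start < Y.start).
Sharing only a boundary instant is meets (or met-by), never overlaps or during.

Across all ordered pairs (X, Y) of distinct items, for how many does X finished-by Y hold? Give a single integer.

Checking all 90 ordered pairs for relation 'finished-by'; matching pairs in alphabetical order:
(task21, task29): task21 finished-by task29 ✓
Count: 1.

1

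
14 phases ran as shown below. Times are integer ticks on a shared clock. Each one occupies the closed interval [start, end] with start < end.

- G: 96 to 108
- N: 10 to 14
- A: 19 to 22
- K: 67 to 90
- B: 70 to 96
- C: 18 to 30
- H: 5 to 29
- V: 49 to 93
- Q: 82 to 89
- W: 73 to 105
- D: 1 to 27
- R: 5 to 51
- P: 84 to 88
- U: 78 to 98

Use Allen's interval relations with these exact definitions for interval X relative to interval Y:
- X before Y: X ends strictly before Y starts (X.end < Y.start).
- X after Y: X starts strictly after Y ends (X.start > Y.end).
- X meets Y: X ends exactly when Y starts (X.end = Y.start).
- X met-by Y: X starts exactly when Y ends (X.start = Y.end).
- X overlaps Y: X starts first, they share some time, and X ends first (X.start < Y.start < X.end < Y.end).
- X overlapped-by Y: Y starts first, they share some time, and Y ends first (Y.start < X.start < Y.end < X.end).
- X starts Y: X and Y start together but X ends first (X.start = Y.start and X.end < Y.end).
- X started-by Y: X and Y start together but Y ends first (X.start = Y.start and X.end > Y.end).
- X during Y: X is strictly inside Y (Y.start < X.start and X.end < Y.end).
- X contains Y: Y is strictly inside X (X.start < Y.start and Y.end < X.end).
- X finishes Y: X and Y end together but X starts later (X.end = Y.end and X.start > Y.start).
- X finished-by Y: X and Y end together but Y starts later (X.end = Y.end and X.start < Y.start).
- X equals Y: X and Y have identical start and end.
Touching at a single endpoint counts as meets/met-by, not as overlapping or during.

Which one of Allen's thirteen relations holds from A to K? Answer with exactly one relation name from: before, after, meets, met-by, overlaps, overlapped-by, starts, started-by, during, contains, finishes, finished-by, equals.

before

A = [19, 22]; K = [67, 90].
Compare endpoints: A.start < K.start, A.start < K.end, A.end < K.start, A.end < K.end.
That pattern is 'before'.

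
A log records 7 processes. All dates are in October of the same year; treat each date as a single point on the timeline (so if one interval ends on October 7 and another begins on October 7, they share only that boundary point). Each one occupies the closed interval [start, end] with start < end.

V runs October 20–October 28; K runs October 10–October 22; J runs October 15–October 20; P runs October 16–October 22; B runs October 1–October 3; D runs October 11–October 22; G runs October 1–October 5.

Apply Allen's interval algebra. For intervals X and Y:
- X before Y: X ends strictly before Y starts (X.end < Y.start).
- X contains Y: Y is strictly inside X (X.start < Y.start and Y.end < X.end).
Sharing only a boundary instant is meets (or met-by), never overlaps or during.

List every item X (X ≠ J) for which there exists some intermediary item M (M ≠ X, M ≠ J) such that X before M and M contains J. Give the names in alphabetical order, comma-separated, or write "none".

B, G

Target J = [October 15, October 20].
Intermediaries M with M contains J: D, K.
Via D — items with X before D: B, G.
Via K — items with X before K: B, G.
Union: B, G.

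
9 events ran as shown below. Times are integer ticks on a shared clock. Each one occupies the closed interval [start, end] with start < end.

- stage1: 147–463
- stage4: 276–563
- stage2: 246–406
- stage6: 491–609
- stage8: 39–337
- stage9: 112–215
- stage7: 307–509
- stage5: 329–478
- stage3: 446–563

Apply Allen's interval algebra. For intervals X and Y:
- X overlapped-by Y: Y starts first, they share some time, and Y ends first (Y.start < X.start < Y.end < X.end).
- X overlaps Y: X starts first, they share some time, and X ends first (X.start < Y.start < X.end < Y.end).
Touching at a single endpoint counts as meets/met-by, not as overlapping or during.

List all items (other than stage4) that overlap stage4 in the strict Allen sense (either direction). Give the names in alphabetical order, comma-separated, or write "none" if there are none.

Target stage4 = [276, 563].
stage1 [147, 463] → overlaps → yes.
stage2 [246, 406] → overlaps → yes.
stage3 [446, 563] → finishes → no.
stage5 [329, 478] → during → no.
stage6 [491, 609] → overlapped-by → yes.
stage7 [307, 509] → during → no.
stage8 [39, 337] → overlaps → yes.
stage9 [112, 215] → before → no.
Result: stage1, stage2, stage6, stage8.

stage1, stage2, stage6, stage8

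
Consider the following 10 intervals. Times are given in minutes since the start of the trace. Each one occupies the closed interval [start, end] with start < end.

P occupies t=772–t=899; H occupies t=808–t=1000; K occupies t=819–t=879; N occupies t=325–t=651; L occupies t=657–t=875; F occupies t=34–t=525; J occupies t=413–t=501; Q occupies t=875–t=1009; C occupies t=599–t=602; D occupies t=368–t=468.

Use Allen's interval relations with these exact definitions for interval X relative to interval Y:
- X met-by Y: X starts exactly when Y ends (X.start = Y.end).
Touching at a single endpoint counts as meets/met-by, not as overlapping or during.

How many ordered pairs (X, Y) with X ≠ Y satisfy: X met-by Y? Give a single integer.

1

Checking all 90 ordered pairs for relation 'met-by'; matching pairs in alphabetical order:
(Q, L): Q met-by L ✓
Count: 1.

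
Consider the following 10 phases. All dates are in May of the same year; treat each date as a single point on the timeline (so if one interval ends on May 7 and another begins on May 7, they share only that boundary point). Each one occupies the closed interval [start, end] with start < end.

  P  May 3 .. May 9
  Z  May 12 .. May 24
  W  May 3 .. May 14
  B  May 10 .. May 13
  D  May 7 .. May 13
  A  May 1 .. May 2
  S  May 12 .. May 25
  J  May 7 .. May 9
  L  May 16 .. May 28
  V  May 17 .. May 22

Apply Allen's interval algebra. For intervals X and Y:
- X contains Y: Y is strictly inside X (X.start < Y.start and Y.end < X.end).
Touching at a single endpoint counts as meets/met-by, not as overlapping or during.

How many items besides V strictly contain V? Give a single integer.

Target V = [May 17, May 22].
A [May 1, May 2] → before → no.
B [May 10, May 13] → before → no.
D [May 7, May 13] → before → no.
J [May 7, May 9] → before → no.
L [May 16, May 28] → contains → counts.
P [May 3, May 9] → before → no.
S [May 12, May 25] → contains → counts.
W [May 3, May 14] → before → no.
Z [May 12, May 24] → contains → counts.
Total: 3.

3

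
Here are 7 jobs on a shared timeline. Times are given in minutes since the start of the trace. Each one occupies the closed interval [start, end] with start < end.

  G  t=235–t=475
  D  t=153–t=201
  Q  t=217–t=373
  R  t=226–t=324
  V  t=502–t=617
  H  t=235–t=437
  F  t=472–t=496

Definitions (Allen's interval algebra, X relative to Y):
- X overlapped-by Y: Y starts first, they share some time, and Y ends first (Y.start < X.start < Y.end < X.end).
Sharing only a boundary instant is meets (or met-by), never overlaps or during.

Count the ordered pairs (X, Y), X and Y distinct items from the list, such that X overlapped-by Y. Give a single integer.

Checking all 42 ordered pairs for relation 'overlapped-by'; matching pairs in alphabetical order:
(F, G): F overlapped-by G ✓
(G, Q): G overlapped-by Q ✓
(G, R): G overlapped-by R ✓
(H, Q): H overlapped-by Q ✓
(H, R): H overlapped-by R ✓
Count: 5.

5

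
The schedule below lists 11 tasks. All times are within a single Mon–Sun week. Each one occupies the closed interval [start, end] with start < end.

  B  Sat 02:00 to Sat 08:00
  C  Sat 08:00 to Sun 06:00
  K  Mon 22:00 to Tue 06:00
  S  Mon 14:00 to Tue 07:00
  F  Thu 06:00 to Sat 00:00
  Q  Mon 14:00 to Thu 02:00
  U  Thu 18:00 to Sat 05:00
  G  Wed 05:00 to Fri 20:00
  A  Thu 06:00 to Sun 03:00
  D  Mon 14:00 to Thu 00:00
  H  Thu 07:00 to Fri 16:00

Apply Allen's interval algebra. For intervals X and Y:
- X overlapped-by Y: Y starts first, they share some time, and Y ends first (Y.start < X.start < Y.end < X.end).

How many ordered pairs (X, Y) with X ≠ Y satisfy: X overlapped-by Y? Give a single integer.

Checking all 110 ordered pairs for relation 'overlapped-by'; matching pairs in alphabetical order:
(A, G): A overlapped-by G ✓
(B, U): B overlapped-by U ✓
(C, A): C overlapped-by A ✓
(F, G): F overlapped-by G ✓
(G, D): G overlapped-by D ✓
(G, Q): G overlapped-by Q ✓
(U, F): U overlapped-by F ✓
(U, G): U overlapped-by G ✓
(U, H): U overlapped-by H ✓
Count: 9.

9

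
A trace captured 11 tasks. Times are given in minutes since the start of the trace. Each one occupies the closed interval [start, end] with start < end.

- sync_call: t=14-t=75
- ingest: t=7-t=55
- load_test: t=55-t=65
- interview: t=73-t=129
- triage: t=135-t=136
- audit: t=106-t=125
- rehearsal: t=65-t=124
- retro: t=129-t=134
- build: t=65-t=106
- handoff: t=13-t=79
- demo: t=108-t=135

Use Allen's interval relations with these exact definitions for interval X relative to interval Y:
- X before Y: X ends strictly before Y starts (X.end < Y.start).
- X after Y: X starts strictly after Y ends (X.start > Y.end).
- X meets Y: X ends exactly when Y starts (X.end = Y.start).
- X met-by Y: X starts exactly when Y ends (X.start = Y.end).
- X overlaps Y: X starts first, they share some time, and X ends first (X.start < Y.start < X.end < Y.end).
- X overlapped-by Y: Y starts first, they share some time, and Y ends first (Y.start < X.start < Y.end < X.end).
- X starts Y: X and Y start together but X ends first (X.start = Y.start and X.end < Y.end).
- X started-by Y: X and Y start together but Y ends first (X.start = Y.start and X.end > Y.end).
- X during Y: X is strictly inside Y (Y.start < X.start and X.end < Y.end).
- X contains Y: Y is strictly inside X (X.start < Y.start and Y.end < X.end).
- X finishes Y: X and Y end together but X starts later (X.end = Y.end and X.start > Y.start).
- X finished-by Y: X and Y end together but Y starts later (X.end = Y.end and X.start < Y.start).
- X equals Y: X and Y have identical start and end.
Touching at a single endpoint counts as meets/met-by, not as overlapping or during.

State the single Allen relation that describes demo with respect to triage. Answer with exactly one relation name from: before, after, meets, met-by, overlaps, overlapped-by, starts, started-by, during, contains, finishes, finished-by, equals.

demo = [t=108, t=135]; triage = [t=135, t=136].
Compare endpoints: demo.start < triage.start, demo.start < triage.end, demo.end = triage.start, demo.end < triage.end.
That pattern is 'meets'.

meets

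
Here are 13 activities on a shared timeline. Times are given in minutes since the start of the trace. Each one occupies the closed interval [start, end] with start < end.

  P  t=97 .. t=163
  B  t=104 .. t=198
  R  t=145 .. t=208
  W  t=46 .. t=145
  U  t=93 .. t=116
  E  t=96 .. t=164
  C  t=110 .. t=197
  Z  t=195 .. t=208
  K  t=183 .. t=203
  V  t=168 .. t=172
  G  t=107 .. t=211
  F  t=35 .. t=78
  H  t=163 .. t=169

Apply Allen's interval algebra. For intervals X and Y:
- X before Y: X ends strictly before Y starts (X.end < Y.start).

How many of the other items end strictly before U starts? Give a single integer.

1

Target U = [t=93, t=116].
B [t=104, t=198] → overlapped-by → no.
C [t=110, t=197] → overlapped-by → no.
E [t=96, t=164] → overlapped-by → no.
F [t=35, t=78] → before → counts.
G [t=107, t=211] → overlapped-by → no.
H [t=163, t=169] → after → no.
K [t=183, t=203] → after → no.
P [t=97, t=163] → overlapped-by → no.
R [t=145, t=208] → after → no.
V [t=168, t=172] → after → no.
W [t=46, t=145] → contains → no.
Z [t=195, t=208] → after → no.
Total: 1.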